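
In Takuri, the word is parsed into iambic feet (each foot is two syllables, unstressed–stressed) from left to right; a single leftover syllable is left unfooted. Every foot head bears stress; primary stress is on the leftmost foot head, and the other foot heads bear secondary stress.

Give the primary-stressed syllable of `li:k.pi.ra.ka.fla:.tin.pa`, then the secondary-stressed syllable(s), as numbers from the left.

Parse left to right into iambic (σˈσ) feet: (li:k.ˈpi) (ra.ˈka) (fla:.ˈtin) pa. Syllable 7 is left unfooted.
Foot heads (stressed positions): 2, 4, 6.
End Rule Leftmost: primary stress on the leftmost head = syllable 2.
Secondary stress on 4, 6: li:k.ˈpi.ra.ˌka.fla:.ˌtin.pa.

primary 2, secondary 4, 6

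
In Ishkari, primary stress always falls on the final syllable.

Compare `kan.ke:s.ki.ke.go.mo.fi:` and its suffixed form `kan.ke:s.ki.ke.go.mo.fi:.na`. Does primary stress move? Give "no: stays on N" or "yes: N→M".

Base `kan.ke:s.ki.ke.go.mo.fi:` (7 syllables):
  The word has 7 syllables; the final syllable is syllable 7 (fi:).
  → primary stress on syllable 7.
Suffixed `kan.ke:s.ki.ke.go.mo.fi:.na` (8 syllables):
  The word has 8 syllables; the final syllable is syllable 8 (na).
  → primary stress on syllable 8.

yes: 7→8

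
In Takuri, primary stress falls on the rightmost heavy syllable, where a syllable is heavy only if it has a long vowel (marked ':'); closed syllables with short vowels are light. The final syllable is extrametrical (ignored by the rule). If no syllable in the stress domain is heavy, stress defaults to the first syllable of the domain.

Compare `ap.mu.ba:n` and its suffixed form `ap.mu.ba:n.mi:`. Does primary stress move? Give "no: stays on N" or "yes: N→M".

Base `ap.mu.ba:n` (3 syllables):
  The final syllable (3, ba:n) is extrametrical; the stress domain is syllables 1–2.
  Weights: 1 ap L, 2 mu L.
  No heavy syllable in the domain; default to the first syllable of the domain = syllable 1.
  → primary stress on syllable 1.
Suffixed `ap.mu.ba:n.mi:` (4 syllables):
  The final syllable (4, mi:) is extrametrical; the stress domain is syllables 1–3.
  Weights: 1 ap L, 2 mu L, 3 ba:n H.
  Heavy syllables in the domain: 3. The rightmost is syllable 3 (ba:n).
  → primary stress on syllable 3.

yes: 1→3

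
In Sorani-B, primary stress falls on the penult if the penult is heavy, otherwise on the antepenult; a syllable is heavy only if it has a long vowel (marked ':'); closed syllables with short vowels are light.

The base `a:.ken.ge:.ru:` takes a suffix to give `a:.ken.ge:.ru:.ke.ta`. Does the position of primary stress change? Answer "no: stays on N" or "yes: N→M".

Base `a:.ken.ge:.ru:` (4 syllables):
  Weights: 2 ken L, 3 ge: H, 4 ru: H.
  The penult (syllable 3, ge:) is heavy, so it takes stress.
  → primary stress on syllable 3.
Suffixed `a:.ken.ge:.ru:.ke.ta` (6 syllables):
  Weights: 4 ru: H, 5 ke L, 6 ta L.
  The penult (syllable 5, ke) is light, so stress falls on the antepenult (syllable 4, ru:).
  → primary stress on syllable 4.

yes: 3→4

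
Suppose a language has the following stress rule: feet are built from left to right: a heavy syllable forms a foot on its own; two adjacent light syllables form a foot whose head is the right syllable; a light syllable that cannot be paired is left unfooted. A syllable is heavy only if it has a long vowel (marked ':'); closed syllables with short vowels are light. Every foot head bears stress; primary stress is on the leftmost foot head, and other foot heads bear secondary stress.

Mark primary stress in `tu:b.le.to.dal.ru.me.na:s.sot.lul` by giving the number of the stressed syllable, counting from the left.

Weights: 1 tu:b H, 2 le L, 3 to L, 4 dal L, 5 ru L, 6 me L, 7 na:s H, 8 sot L, 9 lul L.
Parse left to right (heavy = foot alone; LL = one foot; stranded L unfooted): (ˈtu:b) (le.ˈto) (dal.ˈru) me (ˈna:s) (sot.ˈlul).
Foot heads: 1, 3, 5, 7, 9.
Primary stress on the leftmost head = syllable 1.
Primary stress: syllable 1 → ˈtu:b.le.to.dal.ru.me.na:s.sot.lul.

1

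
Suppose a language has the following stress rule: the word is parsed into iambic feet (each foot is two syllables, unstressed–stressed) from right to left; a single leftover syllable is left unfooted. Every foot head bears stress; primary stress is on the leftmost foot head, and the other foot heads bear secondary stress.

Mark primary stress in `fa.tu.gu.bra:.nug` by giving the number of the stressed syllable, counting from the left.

3

Parse right to left into iambic (σˈσ) feet: fa (tu.ˈgu) (bra:.ˈnug). Syllable 1 is left unfooted.
Foot heads (stressed positions): 3, 5.
End Rule Leftmost: primary stress on the leftmost head = syllable 3.
Primary stress: syllable 3 → fa.tu.ˈgu.bra:.nug.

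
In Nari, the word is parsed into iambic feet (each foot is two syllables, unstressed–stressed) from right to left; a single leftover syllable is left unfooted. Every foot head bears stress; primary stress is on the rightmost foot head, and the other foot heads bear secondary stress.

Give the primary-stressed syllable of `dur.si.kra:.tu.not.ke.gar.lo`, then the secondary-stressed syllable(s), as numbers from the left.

primary 8, secondary 2, 4, 6

Parse right to left into iambic (σˈσ) feet: (dur.ˈsi) (kra:.ˈtu) (not.ˈke) (gar.ˈlo).
Foot heads (stressed positions): 2, 4, 6, 8.
End Rule Rightmost: primary stress on the rightmost head = syllable 8.
Secondary stress on 2, 4, 6: dur.ˌsi.kra:.ˌtu.not.ˌke.gar.ˈlo.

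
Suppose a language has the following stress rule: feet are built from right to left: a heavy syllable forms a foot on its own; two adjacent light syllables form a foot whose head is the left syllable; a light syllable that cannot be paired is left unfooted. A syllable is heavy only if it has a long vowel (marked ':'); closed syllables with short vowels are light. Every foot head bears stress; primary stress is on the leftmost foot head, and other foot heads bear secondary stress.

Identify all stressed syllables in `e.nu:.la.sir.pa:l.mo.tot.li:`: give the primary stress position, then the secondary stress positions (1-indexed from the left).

primary 2, secondary 3, 5, 6, 8

Weights: 1 e L, 2 nu: H, 3 la L, 4 sir L, 5 pa:l H, 6 mo L, 7 tot L, 8 li: H.
Parse right to left (heavy = foot alone; LL = one foot; stranded L unfooted): e (ˈnu:) (ˈla.sir) (ˈpa:l) (ˈmo.tot) (ˈli:).
Foot heads: 2, 3, 5, 6, 8.
Primary stress on the leftmost head = syllable 2.
Secondary stress on 3, 5, 6, 8: e.ˈnu:.ˌla.sir.ˌpa:l.ˌmo.tot.ˌli:.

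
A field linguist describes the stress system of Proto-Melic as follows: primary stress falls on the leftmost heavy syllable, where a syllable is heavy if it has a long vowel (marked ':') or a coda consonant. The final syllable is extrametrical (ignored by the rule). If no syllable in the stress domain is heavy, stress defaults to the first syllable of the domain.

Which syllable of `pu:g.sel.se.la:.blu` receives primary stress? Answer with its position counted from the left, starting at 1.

The final syllable (5, blu) is extrametrical; the stress domain is syllables 1–4.
Weights: 1 pu:g H, 2 sel H, 3 se L, 4 la: H.
Heavy syllables in the domain: 1, 2, 4. The leftmost is syllable 1 (pu:g).
Primary stress: syllable 1 → ˈpu:g.sel.se.la:.blu.

1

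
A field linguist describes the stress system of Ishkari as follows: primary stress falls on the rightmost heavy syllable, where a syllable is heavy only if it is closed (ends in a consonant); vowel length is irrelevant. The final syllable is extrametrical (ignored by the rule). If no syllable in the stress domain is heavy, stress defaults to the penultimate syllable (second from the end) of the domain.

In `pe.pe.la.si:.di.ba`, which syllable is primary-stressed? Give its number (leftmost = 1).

The final syllable (6, ba) is extrametrical; the stress domain is syllables 1–5.
Weights: 1 pe L, 2 pe L, 3 la L, 4 si: L, 5 di L.
No heavy syllable in the domain; default to the penultimate syllable (second from the end) of the domain = syllable 4.
Primary stress: syllable 4 → pe.pe.la.ˈsi:.di.ba.

4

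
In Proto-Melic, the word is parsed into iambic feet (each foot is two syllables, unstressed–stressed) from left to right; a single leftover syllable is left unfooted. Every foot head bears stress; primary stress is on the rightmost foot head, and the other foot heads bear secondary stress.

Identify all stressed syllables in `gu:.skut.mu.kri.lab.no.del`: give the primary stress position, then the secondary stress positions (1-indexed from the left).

primary 6, secondary 2, 4

Parse left to right into iambic (σˈσ) feet: (gu:.ˈskut) (mu.ˈkri) (lab.ˈno) del. Syllable 7 is left unfooted.
Foot heads (stressed positions): 2, 4, 6.
End Rule Rightmost: primary stress on the rightmost head = syllable 6.
Secondary stress on 2, 4: gu:.ˌskut.mu.ˌkri.lab.ˈno.del.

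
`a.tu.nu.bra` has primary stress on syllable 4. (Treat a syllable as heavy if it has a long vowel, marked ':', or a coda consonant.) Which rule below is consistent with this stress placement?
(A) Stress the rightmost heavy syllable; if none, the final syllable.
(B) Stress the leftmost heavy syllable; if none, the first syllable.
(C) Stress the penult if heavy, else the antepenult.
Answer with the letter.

Rule A → syllable 4 ✓.
Rule B → syllable 1 (observed: 4).
Rule C → syllable 2 (observed: 4).

A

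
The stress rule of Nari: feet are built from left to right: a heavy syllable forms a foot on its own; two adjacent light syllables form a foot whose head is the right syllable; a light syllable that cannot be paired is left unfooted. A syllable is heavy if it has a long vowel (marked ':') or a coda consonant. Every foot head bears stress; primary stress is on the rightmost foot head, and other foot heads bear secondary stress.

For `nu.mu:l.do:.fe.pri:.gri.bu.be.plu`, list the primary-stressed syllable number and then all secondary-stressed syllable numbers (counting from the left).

primary 9, secondary 2, 3, 5, 7

Weights: 1 nu L, 2 mu:l H, 3 do: H, 4 fe L, 5 pri: H, 6 gri L, 7 bu L, 8 be L, 9 plu L.
Parse left to right (heavy = foot alone; LL = one foot; stranded L unfooted): nu (ˈmu:l) (ˈdo:) fe (ˈpri:) (gri.ˈbu) (be.ˈplu).
Foot heads: 2, 3, 5, 7, 9.
Primary stress on the rightmost head = syllable 9.
Secondary stress on 2, 3, 5, 7: nu.ˌmu:l.ˌdo:.fe.ˌpri:.gri.ˌbu.be.ˈplu.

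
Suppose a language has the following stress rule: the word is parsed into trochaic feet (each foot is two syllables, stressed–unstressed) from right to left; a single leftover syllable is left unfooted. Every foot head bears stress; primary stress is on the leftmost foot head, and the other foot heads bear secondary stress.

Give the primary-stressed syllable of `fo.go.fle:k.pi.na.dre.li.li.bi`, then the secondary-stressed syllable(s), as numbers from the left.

Parse right to left into trochaic (ˈσσ) feet: fo (ˈgo.fle:k) (ˈpi.na) (ˈdre.li) (ˈli.bi). Syllable 1 is left unfooted.
Foot heads (stressed positions): 2, 4, 6, 8.
End Rule Leftmost: primary stress on the leftmost head = syllable 2.
Secondary stress on 4, 6, 8: fo.ˈgo.fle:k.ˌpi.na.ˌdre.li.ˌli.bi.

primary 2, secondary 4, 6, 8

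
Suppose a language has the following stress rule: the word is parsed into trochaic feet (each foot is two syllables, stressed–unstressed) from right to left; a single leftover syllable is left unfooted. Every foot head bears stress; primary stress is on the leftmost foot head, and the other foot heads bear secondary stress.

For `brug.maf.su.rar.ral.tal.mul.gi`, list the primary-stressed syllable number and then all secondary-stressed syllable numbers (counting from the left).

Parse right to left into trochaic (ˈσσ) feet: (ˈbrug.maf) (ˈsu.rar) (ˈral.tal) (ˈmul.gi).
Foot heads (stressed positions): 1, 3, 5, 7.
End Rule Leftmost: primary stress on the leftmost head = syllable 1.
Secondary stress on 3, 5, 7: ˈbrug.maf.ˌsu.rar.ˌral.tal.ˌmul.gi.

primary 1, secondary 3, 5, 7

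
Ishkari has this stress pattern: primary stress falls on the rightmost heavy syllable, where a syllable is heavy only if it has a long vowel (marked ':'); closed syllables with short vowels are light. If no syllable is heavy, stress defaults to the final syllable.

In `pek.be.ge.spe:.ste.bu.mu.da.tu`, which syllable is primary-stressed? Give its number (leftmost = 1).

Weights: 1 pek L, 2 be L, 3 ge L, 4 spe: H, 5 ste L, 6 bu L, 7 mu L, 8 da L, 9 tu L.
Heavy syllables in the domain: 4. The rightmost is syllable 4 (spe:).
Primary stress: syllable 4 → pek.be.ge.ˈspe:.ste.bu.mu.da.tu.

4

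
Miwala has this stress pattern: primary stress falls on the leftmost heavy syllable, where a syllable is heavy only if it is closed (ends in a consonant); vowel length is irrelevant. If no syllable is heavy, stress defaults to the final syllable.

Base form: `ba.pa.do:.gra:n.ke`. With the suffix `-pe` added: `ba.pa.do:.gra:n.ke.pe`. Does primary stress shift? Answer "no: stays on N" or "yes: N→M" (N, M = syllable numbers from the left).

Base `ba.pa.do:.gra:n.ke` (5 syllables):
  Weights: 1 ba L, 2 pa L, 3 do: L, 4 gra:n H, 5 ke L.
  Heavy syllables in the domain: 4. The leftmost is syllable 4 (gra:n).
  → primary stress on syllable 4.
Suffixed `ba.pa.do:.gra:n.ke.pe` (6 syllables):
  Weights: 1 ba L, 2 pa L, 3 do: L, 4 gra:n H, 5 ke L, 6 pe L.
  Heavy syllables in the domain: 4. The leftmost is syllable 4 (gra:n).
  → primary stress on syllable 4.

no: stays on 4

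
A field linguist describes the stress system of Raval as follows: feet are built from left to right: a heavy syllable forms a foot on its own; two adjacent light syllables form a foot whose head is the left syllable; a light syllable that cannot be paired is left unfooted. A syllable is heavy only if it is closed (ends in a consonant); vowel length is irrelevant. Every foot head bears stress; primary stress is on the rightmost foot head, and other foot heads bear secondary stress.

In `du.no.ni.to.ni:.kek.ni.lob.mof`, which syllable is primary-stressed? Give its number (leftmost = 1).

9

Weights: 1 du L, 2 no L, 3 ni L, 4 to L, 5 ni: L, 6 kek H, 7 ni L, 8 lob H, 9 mof H.
Parse left to right (heavy = foot alone; LL = one foot; stranded L unfooted): (ˈdu.no) (ˈni.to) ni: (ˈkek) ni (ˈlob) (ˈmof).
Foot heads: 1, 3, 6, 8, 9.
Primary stress on the rightmost head = syllable 9.
Primary stress: syllable 9 → du.no.ni.to.ni:.kek.ni.lob.ˈmof.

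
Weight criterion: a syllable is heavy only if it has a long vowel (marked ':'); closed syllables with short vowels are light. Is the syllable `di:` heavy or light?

heavy

`di:`: long vowel, open (no coda). Long vowel → heavy.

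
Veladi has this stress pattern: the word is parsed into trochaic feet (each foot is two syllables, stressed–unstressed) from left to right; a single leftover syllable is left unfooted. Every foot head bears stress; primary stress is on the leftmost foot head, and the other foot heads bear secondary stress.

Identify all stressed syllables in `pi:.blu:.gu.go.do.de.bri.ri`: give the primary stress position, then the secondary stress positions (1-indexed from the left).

Parse left to right into trochaic (ˈσσ) feet: (ˈpi:.blu:) (ˈgu.go) (ˈdo.de) (ˈbri.ri).
Foot heads (stressed positions): 1, 3, 5, 7.
End Rule Leftmost: primary stress on the leftmost head = syllable 1.
Secondary stress on 3, 5, 7: ˈpi:.blu:.ˌgu.go.ˌdo.de.ˌbri.ri.

primary 1, secondary 3, 5, 7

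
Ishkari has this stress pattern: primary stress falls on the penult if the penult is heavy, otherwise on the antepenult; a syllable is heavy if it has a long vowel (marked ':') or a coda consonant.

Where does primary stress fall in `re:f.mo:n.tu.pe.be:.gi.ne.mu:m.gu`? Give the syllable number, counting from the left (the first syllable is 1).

Weights: 7 ne L, 8 mu:m H, 9 gu L.
The penult (syllable 8, mu:m) is heavy, so it takes stress.
Primary stress: syllable 8 → re:f.mo:n.tu.pe.be:.gi.ne.ˈmu:m.gu.

8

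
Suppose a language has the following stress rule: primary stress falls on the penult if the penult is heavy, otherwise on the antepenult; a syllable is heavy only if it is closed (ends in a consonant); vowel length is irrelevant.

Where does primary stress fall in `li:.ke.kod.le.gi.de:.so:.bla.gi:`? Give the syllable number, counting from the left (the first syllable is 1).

Weights: 7 so: L, 8 bla L, 9 gi: L.
The penult (syllable 8, bla) is light, so stress falls on the antepenult (syllable 7, so:).
Primary stress: syllable 7 → li:.ke.kod.le.gi.de:.ˈso:.bla.gi:.

7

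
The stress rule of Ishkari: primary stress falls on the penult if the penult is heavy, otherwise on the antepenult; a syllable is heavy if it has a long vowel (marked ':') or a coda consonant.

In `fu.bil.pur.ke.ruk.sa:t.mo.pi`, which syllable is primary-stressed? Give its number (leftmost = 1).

6

Weights: 6 sa:t H, 7 mo L, 8 pi L.
The penult (syllable 7, mo) is light, so stress falls on the antepenult (syllable 6, sa:t).
Primary stress: syllable 6 → fu.bil.pur.ke.ruk.ˈsa:t.mo.pi.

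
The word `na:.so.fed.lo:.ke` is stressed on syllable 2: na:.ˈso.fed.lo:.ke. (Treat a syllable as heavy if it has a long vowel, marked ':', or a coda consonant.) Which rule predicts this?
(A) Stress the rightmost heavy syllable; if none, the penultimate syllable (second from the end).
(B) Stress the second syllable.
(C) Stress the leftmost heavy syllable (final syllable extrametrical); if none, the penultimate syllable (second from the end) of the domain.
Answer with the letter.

B

Rule A → syllable 4 (observed: 2).
Rule B → syllable 2 ✓.
Rule C → syllable 1 (observed: 2).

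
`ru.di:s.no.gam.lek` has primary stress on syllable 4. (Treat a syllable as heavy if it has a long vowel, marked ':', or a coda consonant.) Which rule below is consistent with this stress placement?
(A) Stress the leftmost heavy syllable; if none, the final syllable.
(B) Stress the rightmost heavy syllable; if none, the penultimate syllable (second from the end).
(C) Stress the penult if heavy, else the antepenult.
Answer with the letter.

Rule A → syllable 2 (observed: 4).
Rule B → syllable 5 (observed: 4).
Rule C → syllable 4 ✓.

C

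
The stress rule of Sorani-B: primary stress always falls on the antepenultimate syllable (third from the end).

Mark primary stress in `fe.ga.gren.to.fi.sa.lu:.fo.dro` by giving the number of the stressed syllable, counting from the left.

7

The word has 9 syllables; the antepenultimate syllable (third from the end) is syllable 7 (lu:).
Primary stress: syllable 7 → fe.ga.gren.to.fi.sa.ˈlu:.fo.dro.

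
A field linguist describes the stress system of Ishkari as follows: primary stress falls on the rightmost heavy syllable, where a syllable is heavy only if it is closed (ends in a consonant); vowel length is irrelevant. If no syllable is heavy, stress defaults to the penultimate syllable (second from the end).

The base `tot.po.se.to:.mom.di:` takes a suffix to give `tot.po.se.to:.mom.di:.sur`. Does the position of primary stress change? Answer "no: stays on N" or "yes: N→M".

yes: 5→7

Base `tot.po.se.to:.mom.di:` (6 syllables):
  Weights: 1 tot H, 2 po L, 3 se L, 4 to: L, 5 mom H, 6 di: L.
  Heavy syllables in the domain: 1, 5. The rightmost is syllable 5 (mom).
  → primary stress on syllable 5.
Suffixed `tot.po.se.to:.mom.di:.sur` (7 syllables):
  Weights: 1 tot H, 2 po L, 3 se L, 4 to: L, 5 mom H, 6 di: L, 7 sur H.
  Heavy syllables in the domain: 1, 5, 7. The rightmost is syllable 7 (sur).
  → primary stress on syllable 7.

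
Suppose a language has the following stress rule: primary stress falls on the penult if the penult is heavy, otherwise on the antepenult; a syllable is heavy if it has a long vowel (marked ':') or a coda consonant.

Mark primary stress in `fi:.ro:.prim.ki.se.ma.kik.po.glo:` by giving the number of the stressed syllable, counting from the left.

Weights: 7 kik H, 8 po L, 9 glo: H.
The penult (syllable 8, po) is light, so stress falls on the antepenult (syllable 7, kik).
Primary stress: syllable 7 → fi:.ro:.prim.ki.se.ma.ˈkik.po.glo:.

7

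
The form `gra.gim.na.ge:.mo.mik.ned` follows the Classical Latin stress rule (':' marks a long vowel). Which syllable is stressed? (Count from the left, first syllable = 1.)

Classical Latin: stress the penult if heavy (long vowel or closed), else the antepenult.
Weights: 5 mo L, 6 mik H, 7 ned H.
The penult (syllable 6, mik) is heavy, so it takes stress.
Stress on syllable 6: gra.gim.na.ge:.mo.ˈmik.ned.

6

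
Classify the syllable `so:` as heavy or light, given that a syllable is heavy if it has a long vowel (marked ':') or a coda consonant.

heavy

`so:`: long vowel, open (no coda). Long vowel → heavy.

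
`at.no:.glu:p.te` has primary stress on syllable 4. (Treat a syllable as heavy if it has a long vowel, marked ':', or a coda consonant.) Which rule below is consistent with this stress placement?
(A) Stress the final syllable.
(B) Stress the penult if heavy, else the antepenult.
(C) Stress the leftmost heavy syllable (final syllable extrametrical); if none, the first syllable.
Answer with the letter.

A

Rule A → syllable 4 ✓.
Rule B → syllable 3 (observed: 4).
Rule C → syllable 1 (observed: 4).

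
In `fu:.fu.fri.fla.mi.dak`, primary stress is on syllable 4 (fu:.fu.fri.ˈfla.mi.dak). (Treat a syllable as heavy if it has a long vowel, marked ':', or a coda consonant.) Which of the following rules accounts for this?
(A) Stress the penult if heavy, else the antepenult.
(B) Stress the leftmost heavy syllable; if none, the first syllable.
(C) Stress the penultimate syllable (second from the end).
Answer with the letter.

Rule A → syllable 4 ✓.
Rule B → syllable 1 (observed: 4).
Rule C → syllable 5 (observed: 4).

A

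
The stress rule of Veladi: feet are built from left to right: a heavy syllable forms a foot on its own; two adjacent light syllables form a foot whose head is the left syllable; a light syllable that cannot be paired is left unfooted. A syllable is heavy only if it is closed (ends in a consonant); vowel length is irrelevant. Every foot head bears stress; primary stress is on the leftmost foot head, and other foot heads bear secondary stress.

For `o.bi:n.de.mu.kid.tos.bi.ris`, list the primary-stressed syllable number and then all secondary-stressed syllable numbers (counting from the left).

primary 2, secondary 3, 5, 6, 8

Weights: 1 o L, 2 bi:n H, 3 de L, 4 mu L, 5 kid H, 6 tos H, 7 bi L, 8 ris H.
Parse left to right (heavy = foot alone; LL = one foot; stranded L unfooted): o (ˈbi:n) (ˈde.mu) (ˈkid) (ˈtos) bi (ˈris).
Foot heads: 2, 3, 5, 6, 8.
Primary stress on the leftmost head = syllable 2.
Secondary stress on 3, 5, 6, 8: o.ˈbi:n.ˌde.mu.ˌkid.ˌtos.bi.ˌris.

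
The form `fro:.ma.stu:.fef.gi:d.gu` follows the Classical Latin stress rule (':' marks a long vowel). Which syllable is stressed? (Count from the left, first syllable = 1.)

5

Classical Latin: stress the penult if heavy (long vowel or closed), else the antepenult.
Weights: 4 fef H, 5 gi:d H, 6 gu L.
The penult (syllable 5, gi:d) is heavy, so it takes stress.
Stress on syllable 5: fro:.ma.stu:.fef.ˈgi:d.gu.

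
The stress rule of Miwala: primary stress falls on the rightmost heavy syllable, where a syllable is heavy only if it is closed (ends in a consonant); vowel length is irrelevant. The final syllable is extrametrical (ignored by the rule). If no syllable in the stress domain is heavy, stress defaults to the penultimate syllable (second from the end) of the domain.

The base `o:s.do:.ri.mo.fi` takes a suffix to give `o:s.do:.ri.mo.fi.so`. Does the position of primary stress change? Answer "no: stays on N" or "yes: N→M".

Base `o:s.do:.ri.mo.fi` (5 syllables):
  The final syllable (5, fi) is extrametrical; the stress domain is syllables 1–4.
  Weights: 1 o:s H, 2 do: L, 3 ri L, 4 mo L.
  Heavy syllables in the domain: 1. The rightmost is syllable 1 (o:s).
  → primary stress on syllable 1.
Suffixed `o:s.do:.ri.mo.fi.so` (6 syllables):
  The final syllable (6, so) is extrametrical; the stress domain is syllables 1–5.
  Weights: 1 o:s H, 2 do: L, 3 ri L, 4 mo L, 5 fi L.
  Heavy syllables in the domain: 1. The rightmost is syllable 1 (o:s).
  → primary stress on syllable 1.

no: stays on 1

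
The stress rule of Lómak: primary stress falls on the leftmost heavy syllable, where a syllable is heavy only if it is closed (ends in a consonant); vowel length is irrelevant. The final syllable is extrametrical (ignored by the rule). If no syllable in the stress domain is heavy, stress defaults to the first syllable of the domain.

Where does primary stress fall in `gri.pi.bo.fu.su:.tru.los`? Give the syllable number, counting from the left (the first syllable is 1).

1

The final syllable (7, los) is extrametrical; the stress domain is syllables 1–6.
Weights: 1 gri L, 2 pi L, 3 bo L, 4 fu L, 5 su: L, 6 tru L.
No heavy syllable in the domain; default to the first syllable of the domain = syllable 1.
Primary stress: syllable 1 → ˈgri.pi.bo.fu.su:.tru.los.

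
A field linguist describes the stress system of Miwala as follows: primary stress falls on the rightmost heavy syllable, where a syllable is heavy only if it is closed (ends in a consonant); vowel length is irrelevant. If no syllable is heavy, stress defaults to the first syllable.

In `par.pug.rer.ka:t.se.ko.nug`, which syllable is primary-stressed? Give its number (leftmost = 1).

Weights: 1 par H, 2 pug H, 3 rer H, 4 ka:t H, 5 se L, 6 ko L, 7 nug H.
Heavy syllables in the domain: 1, 2, 3, 4, 7. The rightmost is syllable 7 (nug).
Primary stress: syllable 7 → par.pug.rer.ka:t.se.ko.ˈnug.

7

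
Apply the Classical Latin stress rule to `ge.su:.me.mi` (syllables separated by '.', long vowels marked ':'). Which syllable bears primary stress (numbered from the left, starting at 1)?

2

Classical Latin: stress the penult if heavy (long vowel or closed), else the antepenult.
Weights: 2 su: H, 3 me L, 4 mi L.
The penult (syllable 3, me) is light, so stress falls on the antepenult (syllable 2, su:).
Stress on syllable 2: ge.ˈsu:.me.mi.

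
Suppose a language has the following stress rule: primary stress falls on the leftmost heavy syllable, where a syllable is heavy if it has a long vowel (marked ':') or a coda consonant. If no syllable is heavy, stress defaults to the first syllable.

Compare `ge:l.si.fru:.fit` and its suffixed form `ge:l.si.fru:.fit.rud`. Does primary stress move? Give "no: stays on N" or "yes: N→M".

Base `ge:l.si.fru:.fit` (4 syllables):
  Weights: 1 ge:l H, 2 si L, 3 fru: H, 4 fit H.
  Heavy syllables in the domain: 1, 3, 4. The leftmost is syllable 1 (ge:l).
  → primary stress on syllable 1.
Suffixed `ge:l.si.fru:.fit.rud` (5 syllables):
  Weights: 1 ge:l H, 2 si L, 3 fru: H, 4 fit H, 5 rud H.
  Heavy syllables in the domain: 1, 3, 4, 5. The leftmost is syllable 1 (ge:l).
  → primary stress on syllable 1.

no: stays on 1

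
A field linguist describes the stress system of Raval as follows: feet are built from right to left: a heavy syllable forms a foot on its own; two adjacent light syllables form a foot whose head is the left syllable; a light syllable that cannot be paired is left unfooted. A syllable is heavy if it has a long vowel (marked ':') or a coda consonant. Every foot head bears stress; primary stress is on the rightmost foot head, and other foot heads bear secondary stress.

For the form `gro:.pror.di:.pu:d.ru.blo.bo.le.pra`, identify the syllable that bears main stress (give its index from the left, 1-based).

8

Weights: 1 gro: H, 2 pror H, 3 di: H, 4 pu:d H, 5 ru L, 6 blo L, 7 bo L, 8 le L, 9 pra L.
Parse right to left (heavy = foot alone; LL = one foot; stranded L unfooted): (ˈgro:) (ˈpror) (ˈdi:) (ˈpu:d) ru (ˈblo.bo) (ˈle.pra).
Foot heads: 1, 2, 3, 4, 6, 8.
Primary stress on the rightmost head = syllable 8.
Primary stress: syllable 8 → gro:.pror.di:.pu:d.ru.blo.bo.ˈle.pra.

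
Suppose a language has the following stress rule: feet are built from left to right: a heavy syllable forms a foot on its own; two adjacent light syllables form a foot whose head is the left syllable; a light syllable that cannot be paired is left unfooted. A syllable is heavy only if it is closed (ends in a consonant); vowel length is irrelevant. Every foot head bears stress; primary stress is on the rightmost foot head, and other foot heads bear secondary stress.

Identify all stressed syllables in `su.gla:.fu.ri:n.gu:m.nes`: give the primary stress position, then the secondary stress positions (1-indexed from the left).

primary 6, secondary 1, 4, 5

Weights: 1 su L, 2 gla: L, 3 fu L, 4 ri:n H, 5 gu:m H, 6 nes H.
Parse left to right (heavy = foot alone; LL = one foot; stranded L unfooted): (ˈsu.gla:) fu (ˈri:n) (ˈgu:m) (ˈnes).
Foot heads: 1, 4, 5, 6.
Primary stress on the rightmost head = syllable 6.
Secondary stress on 1, 4, 5: ˌsu.gla:.fu.ˌri:n.ˌgu:m.ˈnes.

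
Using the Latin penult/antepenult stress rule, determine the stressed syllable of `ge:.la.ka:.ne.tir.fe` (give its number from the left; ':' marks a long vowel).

5

Classical Latin: stress the penult if heavy (long vowel or closed), else the antepenult.
Weights: 4 ne L, 5 tir H, 6 fe L.
The penult (syllable 5, tir) is heavy, so it takes stress.
Stress on syllable 5: ge:.la.ka:.ne.ˈtir.fe.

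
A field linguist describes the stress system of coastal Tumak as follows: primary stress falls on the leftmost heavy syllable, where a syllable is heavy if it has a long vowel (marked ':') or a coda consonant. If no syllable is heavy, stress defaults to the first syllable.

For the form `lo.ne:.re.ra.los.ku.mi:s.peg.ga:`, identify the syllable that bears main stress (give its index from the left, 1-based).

Weights: 1 lo L, 2 ne: H, 3 re L, 4 ra L, 5 los H, 6 ku L, 7 mi:s H, 8 peg H, 9 ga: H.
Heavy syllables in the domain: 2, 5, 7, 8, 9. The leftmost is syllable 2 (ne:).
Primary stress: syllable 2 → lo.ˈne:.re.ra.los.ku.mi:s.peg.ga:.

2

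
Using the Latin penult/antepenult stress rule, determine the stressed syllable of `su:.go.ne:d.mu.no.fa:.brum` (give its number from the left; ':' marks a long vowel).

6

Classical Latin: stress the penult if heavy (long vowel or closed), else the antepenult.
Weights: 5 no L, 6 fa: H, 7 brum H.
The penult (syllable 6, fa:) is heavy, so it takes stress.
Stress on syllable 6: su:.go.ne:d.mu.no.ˈfa:.brum.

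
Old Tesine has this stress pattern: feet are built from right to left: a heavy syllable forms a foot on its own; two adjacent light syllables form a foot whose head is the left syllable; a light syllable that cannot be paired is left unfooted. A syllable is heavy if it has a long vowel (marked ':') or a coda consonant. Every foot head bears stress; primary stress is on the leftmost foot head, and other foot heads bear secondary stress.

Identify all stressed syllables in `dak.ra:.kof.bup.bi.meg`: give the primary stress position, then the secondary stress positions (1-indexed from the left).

Weights: 1 dak H, 2 ra: H, 3 kof H, 4 bup H, 5 bi L, 6 meg H.
Parse right to left (heavy = foot alone; LL = one foot; stranded L unfooted): (ˈdak) (ˈra:) (ˈkof) (ˈbup) bi (ˈmeg).
Foot heads: 1, 2, 3, 4, 6.
Primary stress on the leftmost head = syllable 1.
Secondary stress on 2, 3, 4, 6: ˈdak.ˌra:.ˌkof.ˌbup.bi.ˌmeg.

primary 1, secondary 2, 3, 4, 6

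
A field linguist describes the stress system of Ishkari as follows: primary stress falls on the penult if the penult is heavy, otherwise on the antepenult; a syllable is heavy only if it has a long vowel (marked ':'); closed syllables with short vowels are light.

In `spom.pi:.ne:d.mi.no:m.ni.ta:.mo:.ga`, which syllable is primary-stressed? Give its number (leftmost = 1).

8

Weights: 7 ta: H, 8 mo: H, 9 ga L.
The penult (syllable 8, mo:) is heavy, so it takes stress.
Primary stress: syllable 8 → spom.pi:.ne:d.mi.no:m.ni.ta:.ˈmo:.ga.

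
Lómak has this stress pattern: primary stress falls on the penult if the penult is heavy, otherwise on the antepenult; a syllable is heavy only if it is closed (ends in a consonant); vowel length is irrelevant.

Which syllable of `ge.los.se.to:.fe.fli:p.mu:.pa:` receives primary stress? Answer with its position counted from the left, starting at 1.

6

Weights: 6 fli:p H, 7 mu: L, 8 pa: L.
The penult (syllable 7, mu:) is light, so stress falls on the antepenult (syllable 6, fli:p).
Primary stress: syllable 6 → ge.los.se.to:.fe.ˈfli:p.mu:.pa:.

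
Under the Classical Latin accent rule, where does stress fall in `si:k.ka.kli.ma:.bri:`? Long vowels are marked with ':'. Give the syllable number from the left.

Classical Latin: stress the penult if heavy (long vowel or closed), else the antepenult.
Weights: 3 kli L, 4 ma: H, 5 bri: H.
The penult (syllable 4, ma:) is heavy, so it takes stress.
Stress on syllable 4: si:k.ka.kli.ˈma:.bri:.

4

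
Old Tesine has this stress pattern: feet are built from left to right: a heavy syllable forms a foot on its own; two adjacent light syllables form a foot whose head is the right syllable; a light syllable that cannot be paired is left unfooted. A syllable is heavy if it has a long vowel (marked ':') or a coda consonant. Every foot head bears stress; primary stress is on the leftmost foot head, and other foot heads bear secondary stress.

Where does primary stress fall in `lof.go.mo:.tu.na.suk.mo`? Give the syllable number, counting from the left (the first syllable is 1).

1

Weights: 1 lof H, 2 go L, 3 mo: H, 4 tu L, 5 na L, 6 suk H, 7 mo L.
Parse left to right (heavy = foot alone; LL = one foot; stranded L unfooted): (ˈlof) go (ˈmo:) (tu.ˈna) (ˈsuk) mo.
Foot heads: 1, 3, 5, 6.
Primary stress on the leftmost head = syllable 1.
Primary stress: syllable 1 → ˈlof.go.mo:.tu.na.suk.mo.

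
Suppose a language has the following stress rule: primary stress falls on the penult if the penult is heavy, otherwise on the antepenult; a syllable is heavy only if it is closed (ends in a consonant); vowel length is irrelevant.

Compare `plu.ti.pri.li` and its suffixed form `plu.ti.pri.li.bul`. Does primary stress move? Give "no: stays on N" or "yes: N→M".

yes: 2→3

Base `plu.ti.pri.li` (4 syllables):
  Weights: 2 ti L, 3 pri L, 4 li L.
  The penult (syllable 3, pri) is light, so stress falls on the antepenult (syllable 2, ti).
  → primary stress on syllable 2.
Suffixed `plu.ti.pri.li.bul` (5 syllables):
  Weights: 3 pri L, 4 li L, 5 bul H.
  The penult (syllable 4, li) is light, so stress falls on the antepenult (syllable 3, pri).
  → primary stress on syllable 3.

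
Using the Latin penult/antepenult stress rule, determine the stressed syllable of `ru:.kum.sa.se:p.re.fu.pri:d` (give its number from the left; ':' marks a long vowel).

Classical Latin: stress the penult if heavy (long vowel or closed), else the antepenult.
Weights: 5 re L, 6 fu L, 7 pri:d H.
The penult (syllable 6, fu) is light, so stress falls on the antepenult (syllable 5, re).
Stress on syllable 5: ru:.kum.sa.se:p.ˈre.fu.pri:d.

5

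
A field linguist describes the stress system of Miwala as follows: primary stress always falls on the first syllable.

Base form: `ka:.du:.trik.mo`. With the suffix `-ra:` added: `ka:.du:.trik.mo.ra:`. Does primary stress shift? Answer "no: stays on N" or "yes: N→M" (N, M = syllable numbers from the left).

no: stays on 1

Base `ka:.du:.trik.mo` (4 syllables):
  The word has 4 syllables; the first syllable is syllable 1 (ka:).
  → primary stress on syllable 1.
Suffixed `ka:.du:.trik.mo.ra:` (5 syllables):
  The word has 5 syllables; the first syllable is syllable 1 (ka:).
  → primary stress on syllable 1.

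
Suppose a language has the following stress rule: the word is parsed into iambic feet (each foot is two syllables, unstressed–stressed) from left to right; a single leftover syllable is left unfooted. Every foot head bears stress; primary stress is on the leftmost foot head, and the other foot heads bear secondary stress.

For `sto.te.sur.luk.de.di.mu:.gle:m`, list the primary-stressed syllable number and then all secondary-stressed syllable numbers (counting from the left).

primary 2, secondary 4, 6, 8

Parse left to right into iambic (σˈσ) feet: (sto.ˈte) (sur.ˈluk) (de.ˈdi) (mu:.ˈgle:m).
Foot heads (stressed positions): 2, 4, 6, 8.
End Rule Leftmost: primary stress on the leftmost head = syllable 2.
Secondary stress on 4, 6, 8: sto.ˈte.sur.ˌluk.de.ˌdi.mu:.ˌgle:m.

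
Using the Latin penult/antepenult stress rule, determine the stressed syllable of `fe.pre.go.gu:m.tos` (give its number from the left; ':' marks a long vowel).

Classical Latin: stress the penult if heavy (long vowel or closed), else the antepenult.
Weights: 3 go L, 4 gu:m H, 5 tos H.
The penult (syllable 4, gu:m) is heavy, so it takes stress.
Stress on syllable 4: fe.pre.go.ˈgu:m.tos.

4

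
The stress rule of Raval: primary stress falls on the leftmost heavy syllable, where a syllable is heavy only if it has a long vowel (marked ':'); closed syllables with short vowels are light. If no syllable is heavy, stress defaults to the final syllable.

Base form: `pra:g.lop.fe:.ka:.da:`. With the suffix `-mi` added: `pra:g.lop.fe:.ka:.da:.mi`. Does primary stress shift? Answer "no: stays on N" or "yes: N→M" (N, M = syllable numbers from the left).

Base `pra:g.lop.fe:.ka:.da:` (5 syllables):
  Weights: 1 pra:g H, 2 lop L, 3 fe: H, 4 ka: H, 5 da: H.
  Heavy syllables in the domain: 1, 3, 4, 5. The leftmost is syllable 1 (pra:g).
  → primary stress on syllable 1.
Suffixed `pra:g.lop.fe:.ka:.da:.mi` (6 syllables):
  Weights: 1 pra:g H, 2 lop L, 3 fe: H, 4 ka: H, 5 da: H, 6 mi L.
  Heavy syllables in the domain: 1, 3, 4, 5. The leftmost is syllable 1 (pra:g).
  → primary stress on syllable 1.

no: stays on 1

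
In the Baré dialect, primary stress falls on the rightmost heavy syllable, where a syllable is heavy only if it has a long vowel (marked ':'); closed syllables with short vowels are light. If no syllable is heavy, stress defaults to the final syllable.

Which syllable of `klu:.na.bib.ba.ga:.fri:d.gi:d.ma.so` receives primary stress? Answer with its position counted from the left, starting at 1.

7

Weights: 1 klu: H, 2 na L, 3 bib L, 4 ba L, 5 ga: H, 6 fri:d H, 7 gi:d H, 8 ma L, 9 so L.
Heavy syllables in the domain: 1, 5, 6, 7. The rightmost is syllable 7 (gi:d).
Primary stress: syllable 7 → klu:.na.bib.ba.ga:.fri:d.ˈgi:d.ma.so.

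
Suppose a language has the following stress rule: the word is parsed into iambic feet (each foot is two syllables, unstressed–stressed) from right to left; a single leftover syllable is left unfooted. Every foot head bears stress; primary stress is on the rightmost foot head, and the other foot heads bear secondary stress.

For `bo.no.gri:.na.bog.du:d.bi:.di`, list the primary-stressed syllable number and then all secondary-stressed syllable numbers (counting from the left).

primary 8, secondary 2, 4, 6

Parse right to left into iambic (σˈσ) feet: (bo.ˈno) (gri:.ˈna) (bog.ˈdu:d) (bi:.ˈdi).
Foot heads (stressed positions): 2, 4, 6, 8.
End Rule Rightmost: primary stress on the rightmost head = syllable 8.
Secondary stress on 2, 4, 6: bo.ˌno.gri:.ˌna.bog.ˌdu:d.bi:.ˈdi.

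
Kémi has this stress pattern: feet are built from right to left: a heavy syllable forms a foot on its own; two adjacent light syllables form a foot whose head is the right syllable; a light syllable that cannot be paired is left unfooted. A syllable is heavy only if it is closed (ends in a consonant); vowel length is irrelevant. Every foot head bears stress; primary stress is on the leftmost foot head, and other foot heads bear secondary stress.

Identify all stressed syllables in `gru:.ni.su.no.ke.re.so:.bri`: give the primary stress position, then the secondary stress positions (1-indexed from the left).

primary 2, secondary 4, 6, 8

Weights: 1 gru: L, 2 ni L, 3 su L, 4 no L, 5 ke L, 6 re L, 7 so: L, 8 bri L.
Parse right to left (heavy = foot alone; LL = one foot; stranded L unfooted): (gru:.ˈni) (su.ˈno) (ke.ˈre) (so:.ˈbri).
Foot heads: 2, 4, 6, 8.
Primary stress on the leftmost head = syllable 2.
Secondary stress on 4, 6, 8: gru:.ˈni.su.ˌno.ke.ˌre.so:.ˌbri.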